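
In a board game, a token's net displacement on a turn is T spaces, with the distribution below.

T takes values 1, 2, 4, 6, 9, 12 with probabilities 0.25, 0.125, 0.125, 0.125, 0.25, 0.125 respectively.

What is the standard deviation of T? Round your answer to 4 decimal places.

3.9051

E[T] = (1)(0.25) + (2)(0.125) + (4)(0.125) + (6)(0.125) + (9)(0.25) + (12)(0.125) = 5.5
E[T²] = (1)²(0.25) + (2)²(0.125) + (4)²(0.125) + (6)²(0.125) + (9)²(0.25) + (12)²(0.125) = 45.5
var(T) = E[T²] − (E[T])² = 45.5 − (5.5)² = 15.25
SD(T) = √15.25 ≈ 3.9051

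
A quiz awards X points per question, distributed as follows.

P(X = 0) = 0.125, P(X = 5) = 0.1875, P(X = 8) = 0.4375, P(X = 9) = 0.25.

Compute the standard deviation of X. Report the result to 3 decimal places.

2.866

E[X] = (0)(0.125) + (5)(0.1875) + (8)(0.4375) + (9)(0.25) = 6.6875
E[X²] = (0)²(0.125) + (5)²(0.1875) + (8)²(0.4375) + (9)²(0.25) = 52.9375
var(X) = E[X²] − (E[X])² = 52.9375 − (6.6875)² = 8.21484375
SD(X) = √8.21484375 ≈ 2.866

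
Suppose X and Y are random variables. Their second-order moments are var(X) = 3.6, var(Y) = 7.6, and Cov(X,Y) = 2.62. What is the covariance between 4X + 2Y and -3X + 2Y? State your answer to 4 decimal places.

Cov(4X + 2Y, -3X + 2Y) = (4)(-3)var(X) + (2)(2)var(Y) + [(4)(2) + (2)(-3)]Cov(X,Y)
= -12·3.6 + 4·7.6 + 2·2.62 = -7.56

-7.5600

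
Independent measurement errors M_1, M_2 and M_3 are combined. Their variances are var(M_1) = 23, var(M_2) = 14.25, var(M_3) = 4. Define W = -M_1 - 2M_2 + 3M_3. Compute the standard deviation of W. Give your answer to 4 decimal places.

By independence, var(W) = (-1)²var(M_1) + (-2)²var(M_2) + (3)²var(M_3)
= (-1)²·23 + (-2)²·14.25 + (3)²·4 = 116
SD(W) = √116 ≈ 10.7703

10.7703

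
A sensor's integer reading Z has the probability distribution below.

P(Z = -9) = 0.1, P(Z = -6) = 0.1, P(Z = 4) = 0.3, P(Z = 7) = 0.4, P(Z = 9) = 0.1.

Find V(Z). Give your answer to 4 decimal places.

E[Z] = (-9)(0.1) + (-6)(0.1) + (4)(0.3) + (7)(0.4) + (9)(0.1) = 3.4
E[Z²] = (-9)²(0.1) + (-6)²(0.1) + (4)²(0.3) + (7)²(0.4) + (9)²(0.1) = 44.2
V(Z) = E[Z²] − (E[Z])² = 44.2 − (3.4)² = 32.64

32.6400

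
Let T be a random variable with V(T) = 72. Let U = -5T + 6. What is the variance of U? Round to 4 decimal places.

V(-5T + 6) = (-5)²·V(T) = 25·72 = 1800

1800.0000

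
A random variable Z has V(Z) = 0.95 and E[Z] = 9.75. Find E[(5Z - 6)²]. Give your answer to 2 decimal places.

E[5Z - 6] = 5·9.75 − 6 = 42.75
V(5Z - 6) = (5)²·0.95 = 23.75
E[(5Z - 6)²] = V((5Z - 6)) + (E[(5Z - 6)])² = 23.75 + (42.75)² = 1851.3125

1851.31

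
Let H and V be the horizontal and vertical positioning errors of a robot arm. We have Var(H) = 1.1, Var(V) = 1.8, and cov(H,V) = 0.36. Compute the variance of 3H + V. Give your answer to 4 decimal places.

Var(3H + V) = (3)²·Var(H) + (1)²·Var(V) + 2·(3)·(1)·cov(H,V)
= 9·1.1 + 1·1.8 + 6·0.36 = 13.86

13.8600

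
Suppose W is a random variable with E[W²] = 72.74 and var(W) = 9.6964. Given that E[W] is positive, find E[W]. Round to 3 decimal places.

(E[W])² = E[W²] − var(W) = 72.74 − 9.6964 = 63.0436
E[W] = √63.0436 = 7.94

7.940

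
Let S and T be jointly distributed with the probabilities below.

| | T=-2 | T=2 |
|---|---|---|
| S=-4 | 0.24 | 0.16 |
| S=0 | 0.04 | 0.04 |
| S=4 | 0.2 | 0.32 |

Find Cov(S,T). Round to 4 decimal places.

1.5616

E[S] = 0.48,  E[T] = 0.08
E[ST] = 1.6
Cov(S,T) = E[ST] − E[S]E[T] = 1.6 − (0.48)(0.08) = 1.5616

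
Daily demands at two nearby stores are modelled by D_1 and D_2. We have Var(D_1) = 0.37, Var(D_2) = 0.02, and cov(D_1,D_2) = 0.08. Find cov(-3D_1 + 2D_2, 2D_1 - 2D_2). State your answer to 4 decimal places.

-1.5000

cov(-3D_1 + 2D_2, 2D_1 - 2D_2) = (-3)(2)Var(D_1) + (2)(-2)Var(D_2) + [(-3)(-2) + (2)(2)]cov(D_1,D_2)
= -6·0.37 + -4·0.02 + 10·0.08 = -1.5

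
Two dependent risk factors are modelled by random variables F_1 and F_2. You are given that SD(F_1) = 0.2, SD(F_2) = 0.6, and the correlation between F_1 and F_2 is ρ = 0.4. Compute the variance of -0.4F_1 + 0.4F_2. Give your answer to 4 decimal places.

V(F_1) = (0.2)² = 0.04;  V(F_2) = (0.6)² = 0.36
Cov(F_1,F_2) = ρ·SD(F_1)·SD(F_2) = 0.4·0.2·0.6 = 0.048
V(-0.4F_1 + 0.4F_2) = (-0.4)²·V(F_1) + (0.4)²·V(F_2) + 2·(-0.4)·(0.4)·Cov(F_1,F_2)
= 0.16·0.04 + 0.16·0.36 + -0.32·0.048 = 0.04864

0.0486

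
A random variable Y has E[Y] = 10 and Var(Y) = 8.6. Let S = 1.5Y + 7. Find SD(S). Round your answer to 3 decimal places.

4.399

Var(1.5Y + 7) = (1.5)²·8.6 = 19.35
SD(S) = √19.35 ≈ 4.399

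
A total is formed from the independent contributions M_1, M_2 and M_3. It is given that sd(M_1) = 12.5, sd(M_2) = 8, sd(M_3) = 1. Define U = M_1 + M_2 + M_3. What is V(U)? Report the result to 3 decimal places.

V(M_1) = 156.25, V(M_2) = 64, V(M_3) = 1
By independence, V(U) = (1)²V(M_1) + (1)²V(M_2) + (1)²V(M_3)
= (1)²·156.25 + (1)²·64 + (1)²·1 = 221.25

221.250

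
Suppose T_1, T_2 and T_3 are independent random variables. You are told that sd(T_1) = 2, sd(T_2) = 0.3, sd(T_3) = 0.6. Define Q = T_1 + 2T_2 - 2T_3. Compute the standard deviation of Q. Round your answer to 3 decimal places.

var(T_1) = 4, var(T_2) = 0.09, var(T_3) = 0.36
By independence, var(Q) = (1)²var(T_1) + (2)²var(T_2) + (-2)²var(T_3)
= (1)²·4 + (2)²·0.09 + (-2)²·0.36 = 5.8
sd(Q) = √5.8 ≈ 2.408

2.408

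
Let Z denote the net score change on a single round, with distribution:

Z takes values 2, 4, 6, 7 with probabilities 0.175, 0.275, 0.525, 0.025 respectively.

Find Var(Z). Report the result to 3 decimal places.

E[Z] = (2)(0.175) + (4)(0.275) + (6)(0.525) + (7)(0.025) = 4.775
E[Z²] = (2)²(0.175) + (4)²(0.275) + (6)²(0.525) + (7)²(0.025) = 25.225
Var(Z) = E[Z²] − (E[Z])² = 25.225 − (4.775)² = 2.424375

2.424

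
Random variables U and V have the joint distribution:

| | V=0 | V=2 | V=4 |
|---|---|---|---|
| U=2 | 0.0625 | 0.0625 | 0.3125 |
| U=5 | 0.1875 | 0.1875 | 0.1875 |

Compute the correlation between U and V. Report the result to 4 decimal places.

E[U] = 3.6875,  E[V] = 2.5
E[UV] = 8.375
Cov(U,V) = E[UV] − E[U]E[V] = 8.375 − (3.6875)(2.5) = -0.84375
Var(U) = 2.21484375,  Var(V) = 2.75
ρ = -0.84375 / √(2.21484375·2.75) ≈ -0.3419

-0.3419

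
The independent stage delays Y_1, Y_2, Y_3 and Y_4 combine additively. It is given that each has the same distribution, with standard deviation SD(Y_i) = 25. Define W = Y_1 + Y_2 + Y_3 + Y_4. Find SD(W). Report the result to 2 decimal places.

V(Y_i) = (25)² = 625
By independence, V(W) = (1)²V(Y_1) + (1)²V(Y_2) + (1)²V(Y_3) + (1)²V(Y_4)
= (1)²·625 + (1)²·625 + (1)²·625 + (1)²·625 = 2500
SD(W) = √2500 ≈ 50.00

50.00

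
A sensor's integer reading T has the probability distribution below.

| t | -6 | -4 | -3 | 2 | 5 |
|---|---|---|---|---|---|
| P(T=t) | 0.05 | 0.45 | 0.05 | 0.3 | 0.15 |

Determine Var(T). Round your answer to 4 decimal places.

E[T] = (-6)(0.05) + (-4)(0.45) + (-3)(0.05) + (2)(0.3) + (5)(0.15) = -0.9
E[T²] = (-6)²(0.05) + (-4)²(0.45) + (-3)²(0.05) + (2)²(0.3) + (5)²(0.15) = 14.4
Var(T) = E[T²] − (E[T])² = 14.4 − (-0.9)² = 13.59

13.5900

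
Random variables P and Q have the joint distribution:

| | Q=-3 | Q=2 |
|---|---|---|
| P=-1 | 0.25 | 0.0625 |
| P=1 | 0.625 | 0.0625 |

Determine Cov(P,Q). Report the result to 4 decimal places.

-0.2344

E[P] = 0.375,  E[Q] = -2.375
E[PQ] = -1.125
Cov(P,Q) = E[PQ] − E[P]E[Q] = -1.125 − (0.375)(-2.375) = -0.234375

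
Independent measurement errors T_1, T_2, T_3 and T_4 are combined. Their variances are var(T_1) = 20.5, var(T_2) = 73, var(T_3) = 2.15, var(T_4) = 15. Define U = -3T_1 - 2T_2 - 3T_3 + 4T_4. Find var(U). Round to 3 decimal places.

735.850

By independence, var(U) = (-3)²var(T_1) + (-2)²var(T_2) + (-3)²var(T_3) + (4)²var(T_4)
= (-3)²·20.5 + (-2)²·73 + (-3)²·2.15 + (4)²·15 = 735.85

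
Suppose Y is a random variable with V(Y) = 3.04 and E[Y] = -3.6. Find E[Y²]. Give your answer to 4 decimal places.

16.0000

E[Y²] = V(Y) + (E[Y])² = 3.04 + (-3.6)² = 16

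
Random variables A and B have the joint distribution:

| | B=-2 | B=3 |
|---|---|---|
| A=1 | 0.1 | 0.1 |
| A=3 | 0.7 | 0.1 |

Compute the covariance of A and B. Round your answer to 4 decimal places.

-0.6000

E[A] = 2.6,  E[B] = -1
E[AB] = -3.2
cov(A,B) = E[AB] − E[A]E[B] = -3.2 − (2.6)(-1) = -0.6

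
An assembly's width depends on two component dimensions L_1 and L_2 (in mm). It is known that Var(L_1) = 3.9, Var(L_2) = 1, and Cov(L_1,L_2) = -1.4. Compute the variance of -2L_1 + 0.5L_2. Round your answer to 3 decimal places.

Var(-2L_1 + 0.5L_2) = (-2)²·Var(L_1) + (0.5)²·Var(L_2) + 2·(-2)·(0.5)·Cov(L_1,L_2)
= 4·3.9 + 0.25·1 + -2·-1.4 = 18.65

18.650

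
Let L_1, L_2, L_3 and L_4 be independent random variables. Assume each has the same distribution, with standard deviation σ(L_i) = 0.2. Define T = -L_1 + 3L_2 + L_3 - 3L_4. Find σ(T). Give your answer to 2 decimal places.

var(L_i) = (0.2)² = 0.04
By independence, var(T) = (-1)²var(L_1) + (3)²var(L_2) + (1)²var(L_3) + (-3)²var(L_4)
= (-1)²·0.04 + (3)²·0.04 + (1)²·0.04 + (-3)²·0.04 = 0.8
σ(T) = √0.8 ≈ 0.89

0.89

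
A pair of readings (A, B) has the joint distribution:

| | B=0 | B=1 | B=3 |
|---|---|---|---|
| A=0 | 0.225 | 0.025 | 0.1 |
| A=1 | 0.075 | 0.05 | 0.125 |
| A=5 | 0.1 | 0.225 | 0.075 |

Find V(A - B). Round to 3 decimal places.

E[A] = 2.25,  E[B] = 1.2,  E[AB] = 2.675
V(A) = 10.25 − (2.25)² = 5.1875;  V(B) = 3 − (1.2)² = 1.56
Cov(A,B) = 2.675 − (2.25)(1.2) = -0.025
V(A - B) = (1)²·5.1875 + (-1)²·1.56 + 2·(1)·(-1)·-0.025 = 6.7975

6.798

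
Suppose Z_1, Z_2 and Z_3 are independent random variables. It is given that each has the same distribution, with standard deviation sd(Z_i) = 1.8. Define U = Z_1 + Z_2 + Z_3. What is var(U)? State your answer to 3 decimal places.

9.720

var(Z_i) = (1.8)² = 3.24
By independence, var(U) = (1)²var(Z_1) + (1)²var(Z_2) + (1)²var(Z_3)
= (1)²·3.24 + (1)²·3.24 + (1)²·3.24 = 9.72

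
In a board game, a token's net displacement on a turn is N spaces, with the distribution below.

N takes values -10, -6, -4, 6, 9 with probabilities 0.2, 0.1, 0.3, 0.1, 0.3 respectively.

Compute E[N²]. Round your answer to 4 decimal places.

56.3000

E[N²] = (-10)²(0.2) + (-6)²(0.1) + (-4)²(0.3) + (6)²(0.1) + (9)²(0.3) = 56.3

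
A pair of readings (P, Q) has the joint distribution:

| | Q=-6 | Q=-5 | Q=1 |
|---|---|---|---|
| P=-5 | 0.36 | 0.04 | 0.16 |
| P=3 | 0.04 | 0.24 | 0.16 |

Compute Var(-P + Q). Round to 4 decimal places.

21.3600

E[P] = -1.48,  E[Q] = -3.48,  E[PQ] = 7.16
Var(P) = 17.96 − (-1.48)² = 15.7696;  Var(Q) = 21.72 − (-3.48)² = 9.6096
Cov(P,Q) = 7.16 − (-1.48)(-3.48) = 2.0096
Var(-P + Q) = (-1)²·15.7696 + (1)²·9.6096 + 2·(-1)·(1)·2.0096 = 21.36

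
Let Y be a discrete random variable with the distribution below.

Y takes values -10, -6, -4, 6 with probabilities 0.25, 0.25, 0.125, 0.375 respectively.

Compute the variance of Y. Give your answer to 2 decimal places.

E[Y] = (-10)(0.25) + (-6)(0.25) + (-4)(0.125) + (6)(0.375) = -2.25
E[Y²] = (-10)²(0.25) + (-6)²(0.25) + (-4)²(0.125) + (6)²(0.375) = 49.5
V(Y) = E[Y²] − (E[Y])² = 49.5 − (-2.25)² = 44.4375

44.44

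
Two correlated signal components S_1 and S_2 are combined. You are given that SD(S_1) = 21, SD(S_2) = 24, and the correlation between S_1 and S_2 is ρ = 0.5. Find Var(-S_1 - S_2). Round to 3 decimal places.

1521.000

Var(S_1) = (21)² = 441;  Var(S_2) = (24)² = 576
cov(S_1,S_2) = ρ·SD(S_1)·SD(S_2) = 0.5·21·24 = 252
Var(-S_1 - S_2) = (-1)²·Var(S_1) + (-1)²·Var(S_2) + 2·(-1)·(-1)·cov(S_1,S_2)
= 1·441 + 1·576 + 2·252 = 1521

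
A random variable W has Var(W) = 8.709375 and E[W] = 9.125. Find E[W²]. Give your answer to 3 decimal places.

91.975

E[W²] = Var(W) + (E[W])² = 8.709375 + (9.125)² = 91.975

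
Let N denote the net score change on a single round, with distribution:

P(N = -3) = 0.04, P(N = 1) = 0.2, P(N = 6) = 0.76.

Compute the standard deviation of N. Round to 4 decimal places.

E[N] = (-3)(0.04) + (1)(0.2) + (6)(0.76) = 4.64
E[N²] = (-3)²(0.04) + (1)²(0.2) + (6)²(0.76) = 27.92
var(N) = E[N²] − (E[N])² = 27.92 − (4.64)² = 6.3904
SD(N) = √6.3904 ≈ 2.5279

2.5279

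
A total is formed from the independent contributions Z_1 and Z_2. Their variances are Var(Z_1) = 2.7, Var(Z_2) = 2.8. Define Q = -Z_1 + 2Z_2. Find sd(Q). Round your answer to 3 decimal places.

3.728

By independence, Var(Q) = (-1)²Var(Z_1) + (2)²Var(Z_2)
= (-1)²·2.7 + (2)²·2.8 = 13.9
sd(Q) = √13.9 ≈ 3.728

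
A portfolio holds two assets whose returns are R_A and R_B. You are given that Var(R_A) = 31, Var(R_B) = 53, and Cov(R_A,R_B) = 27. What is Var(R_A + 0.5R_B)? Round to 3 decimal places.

71.250

Var(R_A + 0.5R_B) = (1)²·Var(R_A) + (0.5)²·Var(R_B) + 2·(1)·(0.5)·Cov(R_A,R_B)
= 1·31 + 0.25·53 + 1·27 = 71.25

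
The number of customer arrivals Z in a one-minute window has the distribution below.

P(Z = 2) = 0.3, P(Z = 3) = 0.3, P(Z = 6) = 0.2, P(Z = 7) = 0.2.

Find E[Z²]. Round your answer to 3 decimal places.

20.900

E[Z²] = (2)²(0.3) + (3)²(0.3) + (6)²(0.2) + (7)²(0.2) = 20.9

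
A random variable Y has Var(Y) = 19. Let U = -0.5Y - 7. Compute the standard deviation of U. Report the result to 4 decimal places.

Var(-0.5Y - 7) = (-0.5)²·19 = 4.75
SD(U) = √4.75 ≈ 2.1794

2.1794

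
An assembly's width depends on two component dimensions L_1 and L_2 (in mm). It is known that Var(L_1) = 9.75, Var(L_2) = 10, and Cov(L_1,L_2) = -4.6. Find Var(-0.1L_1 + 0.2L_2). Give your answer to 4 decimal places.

Var(-0.1L_1 + 0.2L_2) = (-0.1)²·Var(L_1) + (0.2)²·Var(L_2) + 2·(-0.1)·(0.2)·Cov(L_1,L_2)
= 0.01·9.75 + 0.04·10 + -0.04·-4.6 = 0.6815

0.6815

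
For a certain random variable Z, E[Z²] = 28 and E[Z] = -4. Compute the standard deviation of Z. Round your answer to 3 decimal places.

V(Z) = 28 − (-4)² = 12
SD(Z) = √12 ≈ 3.464

3.464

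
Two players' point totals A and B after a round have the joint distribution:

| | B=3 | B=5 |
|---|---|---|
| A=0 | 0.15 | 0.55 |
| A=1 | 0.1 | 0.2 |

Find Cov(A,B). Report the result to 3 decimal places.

E[A] = 0.3,  E[B] = 4.5
E[AB] = 1.3
Cov(A,B) = E[AB] − E[A]E[B] = 1.3 − (0.3)(4.5) = -0.05

-0.050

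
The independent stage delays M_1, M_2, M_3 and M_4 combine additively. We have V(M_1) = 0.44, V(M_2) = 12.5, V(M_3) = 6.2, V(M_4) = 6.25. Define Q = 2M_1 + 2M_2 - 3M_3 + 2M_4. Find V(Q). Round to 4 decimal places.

By independence, V(Q) = (2)²V(M_1) + (2)²V(M_2) + (-3)²V(M_3) + (2)²V(M_4)
= (2)²·0.44 + (2)²·12.5 + (-3)²·6.2 + (2)²·6.25 = 132.56

132.5600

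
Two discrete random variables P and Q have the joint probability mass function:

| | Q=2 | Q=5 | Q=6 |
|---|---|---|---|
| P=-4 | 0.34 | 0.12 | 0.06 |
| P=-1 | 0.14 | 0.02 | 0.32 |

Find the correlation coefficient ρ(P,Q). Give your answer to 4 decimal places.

0.4327

E[P] = -2.56,  E[Q] = 3.94
E[PQ] = -8.86
Cov(P,Q) = E[PQ] − E[P]E[Q] = -8.86 − (-2.56)(3.94) = 1.2264
Var(P) = 2.2464,  Var(Q) = 3.5764
ρ = 1.2264 / √(2.2464·3.5764) ≈ 0.4327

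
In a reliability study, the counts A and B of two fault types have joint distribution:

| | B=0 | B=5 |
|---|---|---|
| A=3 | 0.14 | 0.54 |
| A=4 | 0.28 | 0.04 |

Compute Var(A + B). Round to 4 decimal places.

4.8516

E[A] = 3.32,  E[B] = 2.9,  E[AB] = 8.9
Var(A) = 11.24 − (3.32)² = 0.2176;  Var(B) = 14.5 − (2.9)² = 6.09
cov(A,B) = 8.9 − (3.32)(2.9) = -0.728
Var(A + B) = (1)²·0.2176 + (1)²·6.09 + 2·(1)·(1)·-0.728 = 4.8516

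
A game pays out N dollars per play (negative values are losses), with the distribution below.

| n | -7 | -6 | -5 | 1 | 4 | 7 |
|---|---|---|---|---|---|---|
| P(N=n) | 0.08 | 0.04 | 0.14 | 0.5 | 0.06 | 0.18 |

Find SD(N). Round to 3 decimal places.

4.346

E[N] = (-7)(0.08) + (-6)(0.04) + (-5)(0.14) + (1)(0.5) + (4)(0.06) + (7)(0.18) = 0.5
E[N²] = (-7)²(0.08) + (-6)²(0.04) + (-5)²(0.14) + (1)²(0.5) + (4)²(0.06) + (7)²(0.18) = 19.14
Var(N) = E[N²] − (E[N])² = 19.14 − (0.5)² = 18.89
SD(N) = √18.89 ≈ 4.346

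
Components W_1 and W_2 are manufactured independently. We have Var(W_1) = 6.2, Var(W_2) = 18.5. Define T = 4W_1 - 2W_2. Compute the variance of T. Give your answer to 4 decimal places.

173.2000

By independence, Var(T) = (4)²Var(W_1) + (-2)²Var(W_2)
= (4)²·6.2 + (-2)²·18.5 = 173.2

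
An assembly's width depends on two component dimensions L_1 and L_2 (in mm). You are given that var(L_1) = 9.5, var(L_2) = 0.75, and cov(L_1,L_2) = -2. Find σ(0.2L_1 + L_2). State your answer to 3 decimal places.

0.574

var(0.2L_1 + L_2) = (0.2)²·var(L_1) + (1)²·var(L_2) + 2·(0.2)·(1)·cov(L_1,L_2)
= 0.04·9.5 + 1·0.75 + 0.4·-2 = 0.33
σ(0.2L_1 + L_2) = √0.33 ≈ 0.574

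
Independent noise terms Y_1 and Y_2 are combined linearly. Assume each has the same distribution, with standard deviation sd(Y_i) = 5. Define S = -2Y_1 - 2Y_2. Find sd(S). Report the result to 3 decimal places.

14.142

Var(Y_i) = (5)² = 25
By independence, Var(S) = (-2)²Var(Y_1) + (-2)²Var(Y_2)
= (-2)²·25 + (-2)²·25 = 200
sd(S) = √200 ≈ 14.142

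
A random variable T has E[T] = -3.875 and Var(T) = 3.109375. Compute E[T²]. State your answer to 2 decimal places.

18.13

E[T²] = Var(T) + (E[T])² = 3.109375 + (-3.875)² = 18.125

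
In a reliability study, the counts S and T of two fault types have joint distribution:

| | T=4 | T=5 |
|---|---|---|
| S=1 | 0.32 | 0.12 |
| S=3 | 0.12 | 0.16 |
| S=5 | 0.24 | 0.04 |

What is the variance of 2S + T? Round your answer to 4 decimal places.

E[S] = 2.68,  E[T] = 4.32,  E[ST] = 11.52
Var(S) = 9.96 − (2.68)² = 2.7776;  Var(T) = 18.88 − (4.32)² = 0.2176
Cov(S,T) = 11.52 − (2.68)(4.32) = -0.0576
Var(2S + T) = (2)²·2.7776 + (1)²·0.2176 + 2·(2)·(1)·-0.0576 = 11.0976

11.0976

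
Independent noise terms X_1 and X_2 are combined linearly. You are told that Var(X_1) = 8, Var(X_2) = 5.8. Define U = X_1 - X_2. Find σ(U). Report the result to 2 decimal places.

By independence, Var(U) = (1)²Var(X_1) + (-1)²Var(X_2)
= (1)²·8 + (-1)²·5.8 = 13.8
σ(U) = √13.8 ≈ 3.71

3.71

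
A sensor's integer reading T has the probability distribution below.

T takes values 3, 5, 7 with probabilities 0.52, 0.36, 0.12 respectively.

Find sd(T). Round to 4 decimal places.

1.3856

E[T] = (3)(0.52) + (5)(0.36) + (7)(0.12) = 4.2
E[T²] = (3)²(0.52) + (5)²(0.36) + (7)²(0.12) = 19.56
V(T) = E[T²] − (E[T])² = 19.56 − (4.2)² = 1.92
sd(T) = √1.92 ≈ 1.3856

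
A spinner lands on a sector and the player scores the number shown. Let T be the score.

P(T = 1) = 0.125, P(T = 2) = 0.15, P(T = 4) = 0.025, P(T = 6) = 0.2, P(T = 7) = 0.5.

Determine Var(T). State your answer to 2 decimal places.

5.52

E[T] = (1)(0.125) + (2)(0.15) + (4)(0.025) + (6)(0.2) + (7)(0.5) = 5.225
E[T²] = (1)²(0.125) + (2)²(0.15) + (4)²(0.025) + (6)²(0.2) + (7)²(0.5) = 32.825
Var(T) = E[T²] − (E[T])² = 32.825 − (5.225)² = 5.524375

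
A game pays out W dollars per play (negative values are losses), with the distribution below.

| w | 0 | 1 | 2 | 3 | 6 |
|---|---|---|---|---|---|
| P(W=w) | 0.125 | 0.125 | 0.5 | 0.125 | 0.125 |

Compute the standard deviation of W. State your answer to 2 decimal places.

1.64

E[W] = (0)(0.125) + (1)(0.125) + (2)(0.5) + (3)(0.125) + (6)(0.125) = 2.25
E[W²] = (0)²(0.125) + (1)²(0.125) + (2)²(0.5) + (3)²(0.125) + (6)²(0.125) = 7.75
Var(W) = E[W²] − (E[W])² = 7.75 − (2.25)² = 2.6875
SD(W) = √2.6875 ≈ 1.64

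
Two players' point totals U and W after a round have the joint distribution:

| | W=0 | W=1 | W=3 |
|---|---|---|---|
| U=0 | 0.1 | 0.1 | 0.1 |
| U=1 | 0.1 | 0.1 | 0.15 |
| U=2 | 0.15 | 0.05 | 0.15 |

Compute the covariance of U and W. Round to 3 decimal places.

E[U] = 1.05,  E[W] = 1.45
E[UW] = 1.55
cov(U,W) = E[UW] − E[U]E[W] = 1.55 − (1.05)(1.45) = 0.0275

0.028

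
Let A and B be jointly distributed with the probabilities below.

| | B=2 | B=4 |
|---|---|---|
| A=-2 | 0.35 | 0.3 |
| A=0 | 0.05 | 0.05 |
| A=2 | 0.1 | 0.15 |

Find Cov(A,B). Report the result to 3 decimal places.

E[A] = -0.8,  E[B] = 3
E[AB] = -2.2
Cov(A,B) = E[AB] − E[A]E[B] = -2.2 − (-0.8)(3) = 0.2

0.200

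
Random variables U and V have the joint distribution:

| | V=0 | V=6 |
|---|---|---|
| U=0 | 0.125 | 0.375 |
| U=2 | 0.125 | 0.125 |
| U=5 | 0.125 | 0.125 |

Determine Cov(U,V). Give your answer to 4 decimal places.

-1.3125

E[U] = 1.75,  E[V] = 3.75
E[UV] = 5.25
Cov(U,V) = E[UV] − E[U]E[V] = 5.25 − (1.75)(3.75) = -1.3125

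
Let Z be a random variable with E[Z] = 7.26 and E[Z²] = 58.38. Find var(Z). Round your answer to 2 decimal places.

5.67

var(Z) = 58.38 − (7.26)² = 5.6724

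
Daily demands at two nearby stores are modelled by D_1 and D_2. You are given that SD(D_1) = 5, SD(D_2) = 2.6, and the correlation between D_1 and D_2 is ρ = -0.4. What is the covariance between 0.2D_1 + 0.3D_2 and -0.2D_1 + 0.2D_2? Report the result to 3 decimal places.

-0.490

Var(D_1) = (5)² = 25;  Var(D_2) = (2.6)² = 6.76
Cov(D_1,D_2) = ρ·SD(D_1)·SD(D_2) = -0.4·5·2.6 = -5.2
Cov(0.2D_1 + 0.3D_2, -0.2D_1 + 0.2D_2) = (0.2)(-0.2)Var(D_1) + (0.3)(0.2)Var(D_2) + [(0.2)(0.2) + (0.3)(-0.2)]Cov(D_1,D_2)
= -0.04·25 + 0.06·6.76 + -0.02·-5.2 = -0.4904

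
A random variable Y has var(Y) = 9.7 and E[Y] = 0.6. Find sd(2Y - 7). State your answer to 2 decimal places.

6.23

var(2Y - 7) = (2)²·9.7 = 38.8
sd(2Y - 7) = √38.8 ≈ 6.23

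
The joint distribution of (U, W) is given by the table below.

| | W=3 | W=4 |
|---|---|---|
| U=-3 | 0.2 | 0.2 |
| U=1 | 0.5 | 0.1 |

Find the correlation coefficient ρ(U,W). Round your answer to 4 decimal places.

E[U] = -0.6,  E[W] = 3.3
E[UW] = -2.3
Cov(U,W) = E[UW] − E[U]E[W] = -2.3 − (-0.6)(3.3) = -0.32
Var(U) = 3.84,  Var(W) = 0.21
ρ = -0.32 / √(3.84·0.21) ≈ -0.3563

-0.3563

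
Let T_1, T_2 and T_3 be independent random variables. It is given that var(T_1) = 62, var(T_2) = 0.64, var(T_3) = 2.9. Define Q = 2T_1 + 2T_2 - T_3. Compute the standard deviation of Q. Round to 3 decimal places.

By independence, var(Q) = (2)²var(T_1) + (2)²var(T_2) + (-1)²var(T_3)
= (2)²·62 + (2)²·0.64 + (-1)²·2.9 = 253.46
σ(Q) = √253.46 ≈ 15.920

15.920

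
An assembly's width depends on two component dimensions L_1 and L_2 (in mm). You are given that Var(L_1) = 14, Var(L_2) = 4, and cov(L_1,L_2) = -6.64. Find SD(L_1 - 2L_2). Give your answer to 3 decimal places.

7.521

Var(L_1 - 2L_2) = (1)²·Var(L_1) + (-2)²·Var(L_2) + 2·(1)·(-2)·cov(L_1,L_2)
= 1·14 + 4·4 + -4·-6.64 = 56.56
SD(L_1 - 2L_2) = √56.56 ≈ 7.521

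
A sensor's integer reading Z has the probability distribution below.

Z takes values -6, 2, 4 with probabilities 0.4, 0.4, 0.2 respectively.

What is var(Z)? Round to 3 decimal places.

18.560

E[Z] = (-6)(0.4) + (2)(0.4) + (4)(0.2) = -0.8
E[Z²] = (-6)²(0.4) + (2)²(0.4) + (4)²(0.2) = 19.2
var(Z) = E[Z²] − (E[Z])² = 19.2 − (-0.8)² = 18.56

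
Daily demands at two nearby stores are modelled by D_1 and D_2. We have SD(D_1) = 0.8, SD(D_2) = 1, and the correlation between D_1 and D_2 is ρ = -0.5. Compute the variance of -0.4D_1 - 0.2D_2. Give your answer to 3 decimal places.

0.078

Var(D_1) = (0.8)² = 0.64;  Var(D_2) = (1)² = 1
Cov(D_1,D_2) = ρ·SD(D_1)·SD(D_2) = -0.5·0.8·1 = -0.4
Var(-0.4D_1 - 0.2D_2) = (-0.4)²·Var(D_1) + (-0.2)²·Var(D_2) + 2·(-0.4)·(-0.2)·Cov(D_1,D_2)
= 0.16·0.64 + 0.04·1 + 0.16·-0.4 = 0.0784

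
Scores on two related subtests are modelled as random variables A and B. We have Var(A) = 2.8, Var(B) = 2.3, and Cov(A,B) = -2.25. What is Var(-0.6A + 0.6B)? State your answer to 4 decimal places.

3.4560

Var(-0.6A + 0.6B) = (-0.6)²·Var(A) + (0.6)²·Var(B) + 2·(-0.6)·(0.6)·Cov(A,B)
= 0.36·2.8 + 0.36·2.3 + -0.72·-2.25 = 3.456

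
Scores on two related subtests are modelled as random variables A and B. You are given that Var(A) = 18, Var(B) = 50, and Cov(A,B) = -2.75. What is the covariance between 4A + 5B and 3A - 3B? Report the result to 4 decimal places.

Cov(4A + 5B, 3A - 3B) = (4)(3)Var(A) + (5)(-3)Var(B) + [(4)(-3) + (5)(3)]Cov(A,B)
= 12·18 + -15·50 + 3·-2.75 = -542.25

-542.2500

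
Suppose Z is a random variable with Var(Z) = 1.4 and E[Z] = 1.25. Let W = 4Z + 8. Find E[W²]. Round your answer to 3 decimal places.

191.400

E[4Z + 8] = 4·1.25 + 8 = 13
Var(4Z + 8) = (4)²·1.4 = 22.4
E[W²] = Var(W) + (E[W])² = 22.4 + (13)² = 191.4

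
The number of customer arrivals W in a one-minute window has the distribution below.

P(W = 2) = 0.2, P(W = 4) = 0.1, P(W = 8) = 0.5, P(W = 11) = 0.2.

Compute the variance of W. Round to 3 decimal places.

9.600

E[W] = (2)(0.2) + (4)(0.1) + (8)(0.5) + (11)(0.2) = 7
E[W²] = (2)²(0.2) + (4)²(0.1) + (8)²(0.5) + (11)²(0.2) = 58.6
Var(W) = E[W²] − (E[W])² = 58.6 − (7)² = 9.6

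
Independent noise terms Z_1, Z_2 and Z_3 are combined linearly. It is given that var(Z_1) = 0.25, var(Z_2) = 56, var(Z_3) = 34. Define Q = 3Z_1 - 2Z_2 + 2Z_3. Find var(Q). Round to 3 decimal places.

362.250

By independence, var(Q) = (3)²var(Z_1) + (-2)²var(Z_2) + (2)²var(Z_3)
= (3)²·0.25 + (-2)²·56 + (2)²·34 = 362.25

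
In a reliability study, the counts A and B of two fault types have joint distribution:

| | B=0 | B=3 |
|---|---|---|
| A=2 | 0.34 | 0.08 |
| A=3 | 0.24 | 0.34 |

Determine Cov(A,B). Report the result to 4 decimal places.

E[A] = 2.58,  E[B] = 1.26
E[AB] = 3.54
Cov(A,B) = E[AB] − E[A]E[B] = 3.54 − (2.58)(1.26) = 0.2892

0.2892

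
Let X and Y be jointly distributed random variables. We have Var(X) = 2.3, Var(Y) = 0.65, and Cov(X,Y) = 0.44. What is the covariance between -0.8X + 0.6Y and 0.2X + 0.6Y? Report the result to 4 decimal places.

-0.2924

Cov(-0.8X + 0.6Y, 0.2X + 0.6Y) = (-0.8)(0.2)Var(X) + (0.6)(0.6)Var(Y) + [(-0.8)(0.6) + (0.6)(0.2)]Cov(X,Y)
= -0.16·2.3 + 0.36·0.65 + -0.36·0.44 = -0.2924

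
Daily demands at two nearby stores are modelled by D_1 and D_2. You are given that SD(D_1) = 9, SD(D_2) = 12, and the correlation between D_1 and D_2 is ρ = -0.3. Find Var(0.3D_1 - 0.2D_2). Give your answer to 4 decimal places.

Var(D_1) = (9)² = 81;  Var(D_2) = (12)² = 144
Cov(D_1,D_2) = ρ·SD(D_1)·SD(D_2) = -0.3·9·12 = -32.4
Var(0.3D_1 - 0.2D_2) = (0.3)²·Var(D_1) + (-0.2)²·Var(D_2) + 2·(0.3)·(-0.2)·Cov(D_1,D_2)
= 0.09·81 + 0.04·144 + -0.12·-32.4 = 16.938

16.9380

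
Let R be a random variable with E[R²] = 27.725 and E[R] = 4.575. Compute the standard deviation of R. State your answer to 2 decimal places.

2.61

var(R) = 27.725 − (4.575)² = 6.794375
sd(R) = √6.794375 ≈ 2.61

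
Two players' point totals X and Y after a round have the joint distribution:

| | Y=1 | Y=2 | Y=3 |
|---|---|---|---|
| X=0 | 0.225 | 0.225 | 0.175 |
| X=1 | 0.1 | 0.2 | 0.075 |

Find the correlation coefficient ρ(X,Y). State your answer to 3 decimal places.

E[X] = 0.375,  E[Y] = 1.925
E[XY] = 0.725
Cov(X,Y) = E[XY] − E[X]E[Y] = 0.725 − (0.375)(1.925) = 0.003125
Var(X) = 0.234375,  Var(Y) = 0.569375
ρ = 0.003125 / √(0.234375·0.569375) ≈ 0.009

0.009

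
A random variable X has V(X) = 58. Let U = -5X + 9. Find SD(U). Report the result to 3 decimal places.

38.079

V(-5X + 9) = (-5)²·58 = 1450
SD(U) = √1450 ≈ 38.079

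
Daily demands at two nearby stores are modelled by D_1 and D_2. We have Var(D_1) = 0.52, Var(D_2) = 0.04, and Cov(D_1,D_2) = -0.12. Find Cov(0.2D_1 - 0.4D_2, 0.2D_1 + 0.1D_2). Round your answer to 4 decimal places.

Cov(0.2D_1 - 0.4D_2, 0.2D_1 + 0.1D_2) = (0.2)(0.2)Var(D_1) + (-0.4)(0.1)Var(D_2) + [(0.2)(0.1) + (-0.4)(0.2)]Cov(D_1,D_2)
= 0.04·0.52 + -0.04·0.04 + -0.06·-0.12 = 0.0264

0.0264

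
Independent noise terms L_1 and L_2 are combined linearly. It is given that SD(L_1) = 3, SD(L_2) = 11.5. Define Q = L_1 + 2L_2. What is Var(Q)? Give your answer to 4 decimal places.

538.0000

Var(L_1) = 9, Var(L_2) = 132.25
By independence, Var(Q) = (1)²Var(L_1) + (2)²Var(L_2)
= (1)²·9 + (2)²·132.25 = 538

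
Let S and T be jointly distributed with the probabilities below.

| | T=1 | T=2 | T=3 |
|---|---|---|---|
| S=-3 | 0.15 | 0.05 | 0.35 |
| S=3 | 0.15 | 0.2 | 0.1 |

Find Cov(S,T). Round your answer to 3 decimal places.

E[S] = -0.3,  E[T] = 2.15
E[ST] = -1.35
Cov(S,T) = E[ST] − E[S]E[T] = -1.35 − (-0.3)(2.15) = -0.705

-0.705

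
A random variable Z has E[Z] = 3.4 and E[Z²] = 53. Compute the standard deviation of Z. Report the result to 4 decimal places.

V(Z) = 53 − (3.4)² = 41.44
σ(Z) = √41.44 ≈ 6.4374

6.4374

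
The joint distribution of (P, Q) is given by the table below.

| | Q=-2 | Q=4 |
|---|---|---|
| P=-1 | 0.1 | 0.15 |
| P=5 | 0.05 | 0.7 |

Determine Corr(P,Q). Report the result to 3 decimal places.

0.404

E[P] = 3.5,  E[Q] = 3.1
E[PQ] = 13.1
Cov(P,Q) = E[PQ] − E[P]E[Q] = 13.1 − (3.5)(3.1) = 2.25
V(P) = 6.75,  V(Q) = 4.59
ρ = 2.25 / √(6.75·4.59) ≈ 0.404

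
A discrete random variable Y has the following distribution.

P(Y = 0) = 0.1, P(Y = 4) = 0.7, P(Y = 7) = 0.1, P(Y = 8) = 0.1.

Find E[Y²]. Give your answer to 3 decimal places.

E[Y²] = (0)²(0.1) + (4)²(0.7) + (7)²(0.1) + (8)²(0.1) = 22.5

22.500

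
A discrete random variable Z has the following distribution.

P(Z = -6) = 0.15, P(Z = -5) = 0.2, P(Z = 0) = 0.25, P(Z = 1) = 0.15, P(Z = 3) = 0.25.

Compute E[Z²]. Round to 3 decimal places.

12.800

E[Z²] = (-6)²(0.15) + (-5)²(0.2) + (0)²(0.25) + (1)²(0.15) + (3)²(0.25) = 12.8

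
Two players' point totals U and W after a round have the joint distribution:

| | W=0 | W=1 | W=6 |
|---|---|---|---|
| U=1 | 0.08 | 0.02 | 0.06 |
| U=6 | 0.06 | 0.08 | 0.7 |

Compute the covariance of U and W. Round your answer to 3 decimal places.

E[U] = 5.2,  E[W] = 4.66
E[UW] = 26.06
Cov(U,W) = E[UW] − E[U]E[W] = 26.06 − (5.2)(4.66) = 1.828

1.828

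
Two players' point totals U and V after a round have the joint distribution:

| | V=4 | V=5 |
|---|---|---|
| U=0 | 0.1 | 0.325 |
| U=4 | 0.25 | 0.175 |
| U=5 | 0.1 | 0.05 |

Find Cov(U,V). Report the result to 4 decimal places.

E[U] = 2.45,  E[V] = 4.55
E[UV] = 10.75
Cov(U,V) = E[UV] − E[U]E[V] = 10.75 − (2.45)(4.55) = -0.3975

-0.3975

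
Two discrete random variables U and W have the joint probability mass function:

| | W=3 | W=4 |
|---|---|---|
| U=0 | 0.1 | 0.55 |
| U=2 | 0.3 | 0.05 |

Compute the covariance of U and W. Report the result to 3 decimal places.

E[U] = 0.7,  E[W] = 3.6
E[UW] = 2.2
cov(U,W) = E[UW] − E[U]E[W] = 2.2 − (0.7)(3.6) = -0.32

-0.320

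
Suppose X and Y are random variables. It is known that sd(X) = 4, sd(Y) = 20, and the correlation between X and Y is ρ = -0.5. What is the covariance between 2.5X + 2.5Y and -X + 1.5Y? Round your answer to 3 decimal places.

Var(X) = (4)² = 16;  Var(Y) = (20)² = 400
cov(X,Y) = ρ·sd(X)·sd(Y) = -0.5·4·20 = -40
cov(2.5X + 2.5Y, -X + 1.5Y) = (2.5)(-1)Var(X) + (2.5)(1.5)Var(Y) + [(2.5)(1.5) + (2.5)(-1)]cov(X,Y)
= -2.5·16 + 3.75·400 + 1.25·-40 = 1410

1410.000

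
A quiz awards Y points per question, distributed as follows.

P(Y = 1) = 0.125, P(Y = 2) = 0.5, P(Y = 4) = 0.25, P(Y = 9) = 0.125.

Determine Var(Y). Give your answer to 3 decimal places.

5.688

E[Y] = (1)(0.125) + (2)(0.5) + (4)(0.25) + (9)(0.125) = 3.25
E[Y²] = (1)²(0.125) + (2)²(0.5) + (4)²(0.25) + (9)²(0.125) = 16.25
Var(Y) = E[Y²] − (E[Y])² = 16.25 − (3.25)² = 5.6875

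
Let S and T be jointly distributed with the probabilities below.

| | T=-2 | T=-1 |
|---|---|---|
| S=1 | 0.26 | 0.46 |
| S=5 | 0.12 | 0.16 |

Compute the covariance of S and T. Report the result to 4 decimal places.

E[S] = 2.12,  E[T] = -1.38
E[ST] = -2.98
Cov(S,T) = E[ST] − E[S]E[T] = -2.98 − (2.12)(-1.38) = -0.0544

-0.0544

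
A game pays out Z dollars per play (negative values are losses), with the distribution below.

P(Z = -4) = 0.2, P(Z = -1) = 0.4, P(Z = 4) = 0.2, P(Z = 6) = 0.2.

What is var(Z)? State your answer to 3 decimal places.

13.360

E[Z] = (-4)(0.2) + (-1)(0.4) + (4)(0.2) + (6)(0.2) = 0.8
E[Z²] = (-4)²(0.2) + (-1)²(0.4) + (4)²(0.2) + (6)²(0.2) = 14
var(Z) = E[Z²] − (E[Z])² = 14 − (0.8)² = 13.36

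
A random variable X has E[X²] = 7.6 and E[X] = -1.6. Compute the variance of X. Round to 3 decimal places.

Var(X) = 7.6 − (-1.6)² = 5.04

5.040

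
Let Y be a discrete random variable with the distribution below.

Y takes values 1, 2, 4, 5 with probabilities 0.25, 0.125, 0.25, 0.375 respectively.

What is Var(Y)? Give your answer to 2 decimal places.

2.73

E[Y] = (1)(0.25) + (2)(0.125) + (4)(0.25) + (5)(0.375) = 3.375
E[Y²] = (1)²(0.25) + (2)²(0.125) + (4)²(0.25) + (5)²(0.375) = 14.125
Var(Y) = E[Y²] − (E[Y])² = 14.125 − (3.375)² = 2.734375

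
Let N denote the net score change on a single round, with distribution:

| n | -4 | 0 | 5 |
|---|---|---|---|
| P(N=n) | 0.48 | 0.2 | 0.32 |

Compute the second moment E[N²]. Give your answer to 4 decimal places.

E[N²] = (-4)²(0.48) + (0)²(0.2) + (5)²(0.32) = 15.68

15.6800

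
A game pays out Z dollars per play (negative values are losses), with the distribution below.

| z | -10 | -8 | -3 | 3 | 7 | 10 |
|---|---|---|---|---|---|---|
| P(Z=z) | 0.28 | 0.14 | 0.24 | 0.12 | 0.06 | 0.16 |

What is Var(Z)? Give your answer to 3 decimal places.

54.032

E[Z] = (-10)(0.28) + (-8)(0.14) + (-3)(0.24) + (3)(0.12) + (7)(0.06) + (10)(0.16) = -2.26
E[Z²] = (-10)²(0.28) + (-8)²(0.14) + (-3)²(0.24) + (3)²(0.12) + (7)²(0.06) + (10)²(0.16) = 59.14
Var(Z) = E[Z²] − (E[Z])² = 59.14 − (-2.26)² = 54.0324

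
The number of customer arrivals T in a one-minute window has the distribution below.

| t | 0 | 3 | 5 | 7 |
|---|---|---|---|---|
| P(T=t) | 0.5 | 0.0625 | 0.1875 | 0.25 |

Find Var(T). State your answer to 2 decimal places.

9.23

E[T] = (0)(0.5) + (3)(0.0625) + (5)(0.1875) + (7)(0.25) = 2.875
E[T²] = (0)²(0.5) + (3)²(0.0625) + (5)²(0.1875) + (7)²(0.25) = 17.5
Var(T) = E[T²] − (E[T])² = 17.5 − (2.875)² = 9.234375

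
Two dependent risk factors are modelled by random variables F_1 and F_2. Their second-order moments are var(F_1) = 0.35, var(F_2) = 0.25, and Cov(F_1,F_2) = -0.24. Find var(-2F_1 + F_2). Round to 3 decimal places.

var(-2F_1 + F_2) = (-2)²·var(F_1) + (1)²·var(F_2) + 2·(-2)·(1)·Cov(F_1,F_2)
= 4·0.35 + 1·0.25 + -4·-0.24 = 2.61

2.610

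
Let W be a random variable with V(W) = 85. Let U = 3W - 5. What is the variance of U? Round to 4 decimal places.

765.0000

V(3W - 5) = (3)²·V(W) = 9·85 = 765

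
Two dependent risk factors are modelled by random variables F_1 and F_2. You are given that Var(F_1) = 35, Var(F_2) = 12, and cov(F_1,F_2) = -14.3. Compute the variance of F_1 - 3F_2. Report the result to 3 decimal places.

Var(F_1 - 3F_2) = (1)²·Var(F_1) + (-3)²·Var(F_2) + 2·(1)·(-3)·cov(F_1,F_2)
= 1·35 + 9·12 + -6·-14.3 = 228.8

228.800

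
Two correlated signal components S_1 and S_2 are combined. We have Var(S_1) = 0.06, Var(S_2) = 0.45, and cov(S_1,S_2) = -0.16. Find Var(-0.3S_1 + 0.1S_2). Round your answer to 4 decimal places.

Var(-0.3S_1 + 0.1S_2) = (-0.3)²·Var(S_1) + (0.1)²·Var(S_2) + 2·(-0.3)·(0.1)·cov(S_1,S_2)
= 0.09·0.06 + 0.01·0.45 + -0.06·-0.16 = 0.0195

0.0195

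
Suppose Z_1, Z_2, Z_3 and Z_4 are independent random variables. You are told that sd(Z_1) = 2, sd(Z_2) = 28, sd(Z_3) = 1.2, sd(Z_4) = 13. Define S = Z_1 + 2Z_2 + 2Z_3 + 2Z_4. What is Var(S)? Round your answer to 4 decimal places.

Var(Z_1) = 4, Var(Z_2) = 784, Var(Z_3) = 1.44, Var(Z_4) = 169
By independence, Var(S) = (1)²Var(Z_1) + (2)²Var(Z_2) + (2)²Var(Z_3) + (2)²Var(Z_4)
= (1)²·4 + (2)²·784 + (2)²·1.44 + (2)²·169 = 3821.76

3821.7600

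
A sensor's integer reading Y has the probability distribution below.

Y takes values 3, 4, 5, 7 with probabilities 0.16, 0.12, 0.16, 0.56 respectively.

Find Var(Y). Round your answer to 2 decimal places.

E[Y] = (3)(0.16) + (4)(0.12) + (5)(0.16) + (7)(0.56) = 5.68
E[Y²] = (3)²(0.16) + (4)²(0.12) + (5)²(0.16) + (7)²(0.56) = 34.8
Var(Y) = E[Y²] − (E[Y])² = 34.8 − (5.68)² = 2.5376

2.54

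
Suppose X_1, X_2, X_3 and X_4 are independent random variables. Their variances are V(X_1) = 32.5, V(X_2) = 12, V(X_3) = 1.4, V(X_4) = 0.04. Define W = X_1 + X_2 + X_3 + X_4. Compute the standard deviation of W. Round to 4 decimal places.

6.7779

By independence, V(W) = (1)²V(X_1) + (1)²V(X_2) + (1)²V(X_3) + (1)²V(X_4)
= (1)²·32.5 + (1)²·12 + (1)²·1.4 + (1)²·0.04 = 45.94
σ(W) = √45.94 ≈ 6.7779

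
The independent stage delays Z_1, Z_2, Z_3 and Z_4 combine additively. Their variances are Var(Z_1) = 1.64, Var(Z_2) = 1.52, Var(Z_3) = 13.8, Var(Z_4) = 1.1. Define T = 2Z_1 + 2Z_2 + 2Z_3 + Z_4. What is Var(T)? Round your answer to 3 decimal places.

By independence, Var(T) = (2)²Var(Z_1) + (2)²Var(Z_2) + (2)²Var(Z_3) + (1)²Var(Z_4)
= (2)²·1.64 + (2)²·1.52 + (2)²·13.8 + (1)²·1.1 = 68.94

68.940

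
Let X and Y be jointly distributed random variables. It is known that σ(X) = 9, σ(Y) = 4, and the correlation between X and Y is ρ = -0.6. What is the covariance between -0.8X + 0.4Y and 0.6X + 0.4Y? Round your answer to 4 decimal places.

-34.5920

var(X) = (9)² = 81;  var(Y) = (4)² = 16
Cov(X,Y) = ρ·σ(X)·σ(Y) = -0.6·9·4 = -21.6
Cov(-0.8X + 0.4Y, 0.6X + 0.4Y) = (-0.8)(0.6)var(X) + (0.4)(0.4)var(Y) + [(-0.8)(0.4) + (0.4)(0.6)]Cov(X,Y)
= -0.48·81 + 0.16·16 + -0.08·-21.6 = -34.592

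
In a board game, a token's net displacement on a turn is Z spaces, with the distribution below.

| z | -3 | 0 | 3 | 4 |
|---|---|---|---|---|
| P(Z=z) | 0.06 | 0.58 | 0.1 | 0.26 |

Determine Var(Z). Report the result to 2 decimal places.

4.25

E[Z] = (-3)(0.06) + (0)(0.58) + (3)(0.1) + (4)(0.26) = 1.16
E[Z²] = (-3)²(0.06) + (0)²(0.58) + (3)²(0.1) + (4)²(0.26) = 5.6
Var(Z) = E[Z²] − (E[Z])² = 5.6 − (1.16)² = 4.2544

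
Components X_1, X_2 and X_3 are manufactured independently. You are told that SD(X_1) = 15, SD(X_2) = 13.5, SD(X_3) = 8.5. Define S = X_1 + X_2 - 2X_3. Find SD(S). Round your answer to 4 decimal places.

26.3865

Var(X_1) = 225, Var(X_2) = 182.25, Var(X_3) = 72.25
By independence, Var(S) = (1)²Var(X_1) + (1)²Var(X_2) + (-2)²Var(X_3)
= (1)²·225 + (1)²·182.25 + (-2)²·72.25 = 696.25
SD(S) = √696.25 ≈ 26.3865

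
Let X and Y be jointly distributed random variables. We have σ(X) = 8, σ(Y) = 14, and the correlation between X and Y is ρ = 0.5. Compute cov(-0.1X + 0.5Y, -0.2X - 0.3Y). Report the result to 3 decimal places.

var(X) = (8)² = 64;  var(Y) = (14)² = 196
cov(X,Y) = ρ·σ(X)·σ(Y) = 0.5·8·14 = 56
cov(-0.1X + 0.5Y, -0.2X - 0.3Y) = (-0.1)(-0.2)var(X) + (0.5)(-0.3)var(Y) + [(-0.1)(-0.3) + (0.5)(-0.2)]cov(X,Y)
= 0.02·64 + -0.15·196 + -0.07·56 = -32.04

-32.040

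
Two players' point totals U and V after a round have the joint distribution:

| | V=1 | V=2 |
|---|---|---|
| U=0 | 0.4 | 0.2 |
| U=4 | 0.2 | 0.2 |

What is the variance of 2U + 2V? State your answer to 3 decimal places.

E[U] = 1.6,  E[V] = 1.4,  E[UV] = 2.4
Var(U) = 6.4 − (1.6)² = 3.84;  Var(V) = 2.2 − (1.4)² = 0.24
Cov(U,V) = 2.4 − (1.6)(1.4) = 0.16
Var(2U + 2V) = (2)²·3.84 + (2)²·0.24 + 2·(2)·(2)·0.16 = 17.6

17.600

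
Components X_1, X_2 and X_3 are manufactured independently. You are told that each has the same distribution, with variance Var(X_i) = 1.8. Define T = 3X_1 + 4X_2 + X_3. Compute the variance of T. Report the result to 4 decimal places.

By independence, Var(T) = (3)²Var(X_1) + (4)²Var(X_2) + (1)²Var(X_3)
= (3)²·1.8 + (4)²·1.8 + (1)²·1.8 = 46.8

46.8000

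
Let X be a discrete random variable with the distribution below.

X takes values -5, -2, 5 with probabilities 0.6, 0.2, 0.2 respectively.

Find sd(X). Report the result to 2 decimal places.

3.88

E[X] = (-5)(0.6) + (-2)(0.2) + (5)(0.2) = -2.4
E[X²] = (-5)²(0.6) + (-2)²(0.2) + (5)²(0.2) = 20.8
V(X) = E[X²] − (E[X])² = 20.8 − (-2.4)² = 15.04
sd(X) = √15.04 ≈ 3.88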